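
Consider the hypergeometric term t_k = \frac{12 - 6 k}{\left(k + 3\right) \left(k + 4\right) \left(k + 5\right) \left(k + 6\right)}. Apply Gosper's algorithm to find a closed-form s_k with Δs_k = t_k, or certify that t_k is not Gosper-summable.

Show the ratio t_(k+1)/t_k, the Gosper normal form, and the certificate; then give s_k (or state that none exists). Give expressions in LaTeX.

The ratio is (k - 1)*(k + 3)/((k - 2)*(k + 7)).
Normal form (A,B,C) = (k + 3, k + 7, k - 2).
f must satisfy (k + 3)·f(k+1) − (k + 6)·f(k) = k - 2.
d = 3 from the (1,1,1) case.
Solving with deg f ≤ 3: f(k) = -k*(k**2 + 12*k + 227)/360.
So s_k = (B(k−1)f/C)·t_k = (-k*(k + 6)*(k**2 + 12*k + 227)/(360*(k - 2)))·t_k = k*(k**2 + 12*k + 227)/(60*(k + 3)*(k + 4)*(k + 5)).
s_(k+1) − s_k = 6*(2 - k)/(k**4 + 18*k**3 + 119*k**2 + 342*k + 360) = t_k.

s_k = \frac{k \left(k^{2} + 12 k + 227\right)}{60 \left(k + 3\right) \left(k + 4\right) \left(k + 5\right)}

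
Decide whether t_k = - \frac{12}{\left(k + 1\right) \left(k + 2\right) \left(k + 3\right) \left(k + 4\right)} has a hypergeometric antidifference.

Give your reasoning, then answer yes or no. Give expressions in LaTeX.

Compute t_(k+1)/t_k: get (k + 1)/(k + 5).
Gosper form: A/B · C(k+1)/C(k) with A=k + 1, B=k + 5, C=1.
f must satisfy (k + 1)·f(k+1) − (k + 4)·f(k) = 1.
Degrees (1,1,0) ⇒ d ≤ 3.
Solve for f: f(k) = k*(k**2 + 6*k + 11)/18 (degree 3 ≤ 3).
So s_k = (B(k−1)f/C)·t_k = (k*(k + 4)*(k**2 + 6*k + 11)/18)·t_k = 2*k*(-k**2 - 6*k - 11)/(3*(k + 1)*(k + 2)*(k + 3)).
Verify: -12/(k**4 + 10*k**3 + 35*k**2 + 50*k + 24) matches t_k.

Yes. s_k = \frac{2 k \left(- k^{2} - 6 k - 11\right)}{3 \left(k + 1\right) \left(k + 2\right) \left(k + 3\right)}.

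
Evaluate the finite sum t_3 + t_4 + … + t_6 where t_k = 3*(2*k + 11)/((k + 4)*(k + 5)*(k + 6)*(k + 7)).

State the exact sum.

Σ = 80/3003

Compute t_(k+1)/t_k: get (k + 4)*(2*k + 13)/((k + 8)*(2*k + 11)).
A = k + 4, B = k + 8, C = k + 11/2.
Set up (k + 4)·f(k+1) − (k + 7)·f(k) − (k + 11/2) = 0.
From deg A=1, deg B=1, deg C=1: d=3.
A polynomial solution: f(k) = k*(k + 5)*(k + 10)/48.
So s_k = (B(k−1)f/C)·t_k = (k*(k + 5)*(k + 7)*(k + 10)/(24*(2*k + 11)))·t_k = k*(k + 10)/(8*(k**2 + 10*k + 24)).
Verify: 3*(2*k + 11)/(k**4 + 22*k**3 + 179*k**2 + 638*k + 840) matches t_k.
Telescoping: Σ = s_(7) − s_(3) = 119/1144 − (13/168) = 80/3003.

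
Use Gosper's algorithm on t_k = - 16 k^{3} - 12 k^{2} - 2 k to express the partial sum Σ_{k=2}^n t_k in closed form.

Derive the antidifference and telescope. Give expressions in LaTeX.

S(n) = - 4 n^{4} - 12 n^{3} - 11 n^{2} - 3 n + 30

Step 1: r(k) = (8*k**3 + 30*k**2 + 37*k + 15)/(k*(8*k**2 + 6*k + 1)).
Normal form (A,B,C) = (1, 1, k**3 + 3*k**2/4 + k/8).
Set up (1)·f(k+1) − (1)·f(k) − (k**3 + 3*k**2/4 + k/8) = 0.
Degrees (0,0,3) ⇒ d ≤ 4.
Coefficient equations give f(k) = k*(k - 1)*(2*k - 1)*(2*k + 1)/16.
Certificate R = B(k−1)f/C = (k - 1)*(2*k - 1)/(2*(4*k + 1)) gives s_k = k*(-4*k**3 + 4*k**2 + k - 1).
s_(k+1) − s_k = 2*k*(-8*k**2 - 6*k - 1) = t_k.
Σ_(k=2)^n t_k = s_(n+1) − s_(2) = (n*(-4*n**3 - 12*n**2 - 11*n - 3)) − (-30), i.e. -4*n**4 - 12*n**3 - 11*n**2 - 3*n + 30.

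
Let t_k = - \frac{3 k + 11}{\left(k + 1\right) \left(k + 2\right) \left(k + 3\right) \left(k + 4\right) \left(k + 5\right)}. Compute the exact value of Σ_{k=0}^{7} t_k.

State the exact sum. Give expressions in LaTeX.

Compute t_(k+1)/t_k: get (k + 1)*(3*k + 14)/((k + 6)*(3*k + 11)).
Factor: A=k + 1; B=k + 6; C=k + 11/3.
Key eq: (k + 1)·f(k+1) = (k + 5)·f(k) + (k + 11/3).
From deg A=1, deg B=1, deg C=1: d=4.
A polynomial solution: f(k) = k*(k + 3)*(k**2 + 7*k + 14)/24.
Then R = B(k−1)f/C = k*(k + 3)*(k + 5)*(k**2 + 7*k + 14)/(8*(3*k + 11)), so s_k = R(k)·t_k = k*(-k**2 - 7*k - 14)/(8*(k**3 + 7*k**2 + 14*k + 8)).
Verify: (-3*k - 11)/(k**5 + 15*k**4 + 85*k**3 + 225*k**2 + 274*k + 120) matches t_k.
Telescoping: Σ = s_(8) − s_(0) = -67/540 − (0) = -67/540.

Σ = -67/540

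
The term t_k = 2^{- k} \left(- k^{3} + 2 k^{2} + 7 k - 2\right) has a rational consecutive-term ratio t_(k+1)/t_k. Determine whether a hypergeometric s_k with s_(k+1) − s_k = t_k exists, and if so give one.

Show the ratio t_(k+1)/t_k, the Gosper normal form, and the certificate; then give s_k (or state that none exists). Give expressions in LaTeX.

s_k = 2^{1 - k} \left(k^{3} + k^{2} - 2 k + 2\right)

t_(k+1)/t_k = (k**3 + k**2 - 8*k - 6)/(2*(k**3 - 2*k**2 - 7*k + 2)).
Take A(k)=1/2, B(k)=1, C(k)=k**3 - 2*k**2 - 7*k + 2.
f must satisfy (1/2)·f(k+1) − (1)·f(k) = k**3 - 2*k**2 - 7*k + 2.
Degrees (0,0,3) ⇒ d ≤ 3.
Coefficient equations give f(k) = -2*(k**3 + k**2 - 2*k + 2).
Then R = B(k−1)f/C = -2*(k**3 + k**2 - 2*k + 2)/((k + 2)*(k**2 - 4*k + 1)), so s_k = R(k)·t_k = 2**(1 - k)*(k**3 + k**2 - 2*k + 2).
Verify: (-k**3 + 2*k**2 + 7*k - 2)/2**k matches t_k.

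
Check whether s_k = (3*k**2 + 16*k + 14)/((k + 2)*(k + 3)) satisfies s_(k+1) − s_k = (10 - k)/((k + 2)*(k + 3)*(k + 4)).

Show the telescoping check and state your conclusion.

s_(k+1) = (16*k + 3*(k + 1)**2 + 30)/((k + 3)*(k + 4))
s_(k+1) − s_k = (10 - k)/(k**3 + 9*k**2 + 26*k + 24)
(s_(k+1) − s_k) − t_k = 0

valid; difference matches t_k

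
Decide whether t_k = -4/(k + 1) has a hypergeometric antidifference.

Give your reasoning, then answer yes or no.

No. Not Gosper-summable.

Compute t_(k+1)/t_k: get (k + 1)/(k + 2).
Normal form (A,B,C) = (k + 1, k + 2, 1).
Solve (k + 1)·f(k+1) − (k + 1)·f(k) = 1.
From deg A=1, deg B=1, deg C=0: d=0.
Write f(k) = c0. Then LHS − RHS = -1, requiring -1 = 0: contradictory. No certificate.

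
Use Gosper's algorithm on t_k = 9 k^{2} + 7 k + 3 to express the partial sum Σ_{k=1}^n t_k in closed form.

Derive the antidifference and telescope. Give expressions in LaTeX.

S(n) = n \left(3 n^{2} + 8 n + 8\right)

Compute t_(k+1)/t_k: get (9*k**2 + 25*k + 19)/(9*k**2 + 7*k + 3).
Gosper form: A/B · C(k+1)/C(k) with A=1, B=1, C=k**2 + 7*k/9 + 1/3.
Solve (1)·f(k+1) − (1)·f(k) = k**2 + 7*k/9 + 1/3.
From deg A=0, deg B=0, deg C=2: d=3.
Solve for f: f(k) = k*(3*k**2 - k + 1)/9 (degree 3 ≤ 3).
Get s_k = R·t_k = k*(3*k**2 - k + 1) with R(k) = B(k−1)f(k)/C(k) = k*(3*k**2 - k + 1)/(9*k**2 + 7*k + 3).
Verify: 9*k**2 + 7*k + 3 matches t_k.
Σ_(k=1)^n t_k = s_(n+1) − s_(1) = (3*n**3 + 8*n**2 + 8*n + 3) − (3), i.e. n*(3*n**2 + 8*n + 8).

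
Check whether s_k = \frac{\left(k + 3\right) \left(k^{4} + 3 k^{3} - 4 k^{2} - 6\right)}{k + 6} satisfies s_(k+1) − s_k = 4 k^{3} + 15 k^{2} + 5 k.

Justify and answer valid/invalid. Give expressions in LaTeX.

s_(k+1) = (k + 4)*((k + 1)**4 + 3*(k + 1)**3 - 4*(k + 1)**2 - 6)/(k + 7)
s_(k+1) − s_k = 2*(2*k**5 + 29*k**4 + 130*k**3 + 199*k**2 + 60*k - 9)/(k**2 + 13*k + 42)
(s_(k+1) − s_k) − t_k = 9*(-k**4 - 12*k**3 - 33*k**2 - 10*k - 2)/(k**2 + 13*k + 42)

Invalid: residual \frac{9 \left(- k^{4} - 12 k^{3} - 33 k^{2} - 10 k - 2\right)}{k^{2} + 13 k + 42} ≠ 0.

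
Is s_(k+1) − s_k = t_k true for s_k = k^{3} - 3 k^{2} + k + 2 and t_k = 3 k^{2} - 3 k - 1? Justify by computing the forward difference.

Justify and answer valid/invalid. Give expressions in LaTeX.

s_(k+1) = k**3 - 2*k + 1
s_(k+1) − s_k = 3*k**2 - 3*k - 1
(s_(k+1) − s_k) − t_k = 0

valid (s_(k+1) − s_k reduces to t_k)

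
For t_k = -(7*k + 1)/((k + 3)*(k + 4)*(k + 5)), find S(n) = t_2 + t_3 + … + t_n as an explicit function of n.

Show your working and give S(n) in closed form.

The ratio is (k + 3)*(7*k + 8)/((k + 6)*(7*k + 1)).
Factor: A=k + 3; B=k + 6; C=k + 1/7.
Need (k + 3)·f(k+1) − (k + 5)·f(k) = k + 1/7.
d = 2 from the (1,1,1) case.
Solving with deg f ≤ 2: f(k) = k*(11*k - 7)/84.
Certificate R = B(k−1)f/C = k*(k + 5)*(11*k - 7)/(12*(7*k + 1)) gives s_k = k*(7 - 11*k)/(12*(k + 3)*(k + 4)).
Check: Δs_k = (-7*k - 1)/(k**3 + 12*k**2 + 47*k + 60). ✓
s_(n+1) = (-11*n**2 - 15*n - 4)/(12*(n**2 + 9*n + 20)) and s_(2) = -1/12, so S(n) = (-5*n**2 - 3*n + 8)/(6*(n**2 + 9*n + 20)).

S(n) = (-5*n**2 - 3*n + 8)/(6*(n**2 + 9*n + 20))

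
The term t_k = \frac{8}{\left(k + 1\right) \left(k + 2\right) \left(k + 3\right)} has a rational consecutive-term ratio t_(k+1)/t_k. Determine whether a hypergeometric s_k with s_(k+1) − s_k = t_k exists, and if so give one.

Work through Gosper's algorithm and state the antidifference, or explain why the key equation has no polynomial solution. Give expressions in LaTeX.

s_k = \frac{2 k \left(k + 3\right)}{\left(k + 1\right) \left(k + 2\right)}

t_(k+1)/t_k = (k + 1)/(k + 4).
Factor: A=k + 1; B=k + 4; C=1.
Key eq: (k + 1)·f(k+1) = (k + 3)·f(k) + (1).
d = 2 from the (1,1,0) case.
Solving with deg f ≤ 2: f(k) = k*(k + 3)/4.
Get s_k = R·t_k = 2*k*(k + 3)/((k + 1)*(k + 2)) with R(k) = B(k−1)f(k)/C(k) = k*(k + 3)**2/4.
s_(k+1) − s_k = 8/(k**3 + 6*k**2 + 11*k + 6) = t_k.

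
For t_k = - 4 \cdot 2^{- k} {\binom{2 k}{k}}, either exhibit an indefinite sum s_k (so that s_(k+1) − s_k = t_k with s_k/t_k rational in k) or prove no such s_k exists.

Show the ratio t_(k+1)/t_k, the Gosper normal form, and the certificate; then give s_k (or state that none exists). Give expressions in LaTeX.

Ratio r(k) = (2*k + 1)/(k + 1).
A = 2*k + 1, B = k + 1, C = 1.
Key eq: (2*k + 1)·f(k+1) = (k)·f(k) + (1).
d = -1 from the (1,1,0) case.
d = -1 < 0 ⇒ no nonzero polynomial f; not summable.

no hypergeometric antidifference exists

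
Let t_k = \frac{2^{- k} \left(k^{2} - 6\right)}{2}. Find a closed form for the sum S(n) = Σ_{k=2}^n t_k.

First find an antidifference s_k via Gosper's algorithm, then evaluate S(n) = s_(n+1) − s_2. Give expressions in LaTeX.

S(n) = 2^{- n - 2} \left(5 \cdot 2^{n} - 2 n^{2} - 8 n\right)

Compute t_(k+1)/t_k: get ((k + 1)**2 - 6)/(2*(k**2 - 6)).
Gosper form: A/B · C(k+1)/C(k) with A=1/2, B=1, C=k**2 - 6.
Need (1/2)·f(k+1) − (1)·f(k) = k**2 - 6.
deg f ≤ 2 (via 0,0,2).
Solving with deg f ≤ 2: f(k) = -2*(k - 1)*(k + 3).
So s_k = (B(k−1)f/C)·t_k = (-2*(k - 1)*(k + 3)/(k**2 - 6))·t_k = (-k**2 - 2*k + 3)/2**k.
Δs = (k**2 - 6)/(2*2**k), as required.
Telescope: S(n) = s_(n+1) − s_(2) = 2**(-n - 1)*n*(-n - 4) − (-5/4) = 2**(-n - 2)*(5*2**n - 2*n**2 - 8*n).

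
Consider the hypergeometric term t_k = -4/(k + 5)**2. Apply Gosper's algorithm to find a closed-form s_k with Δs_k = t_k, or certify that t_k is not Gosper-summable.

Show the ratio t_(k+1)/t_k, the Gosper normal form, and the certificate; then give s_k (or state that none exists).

no hypergeometric antidifference exists

Ratio r(k) = (k + 5)**2/(k + 6)**2.
A = k**2 + 10*k + 25, B = k**2 + 12*k + 36, C = 1.
Need (k**2 + 10*k + 25)·f(k+1) − (k**2 + 10*k + 25)·f(k) = 1.
deg f ≤ 0 (via 2,2,0).
Put f(k) = c0: A·f(k+1) − B(k−1)·f(k) − C = -1; need -1 = 0 — inconsistent ⇒ no f, not summable.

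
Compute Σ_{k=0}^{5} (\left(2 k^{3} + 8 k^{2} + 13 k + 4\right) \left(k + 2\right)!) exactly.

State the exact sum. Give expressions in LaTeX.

Ratio r(k) = (2*k**4 + 20*k**3 + 77*k**2 + 132*k + 81)/(2*k**3 + 8*k**2 + 13*k + 4).
Gosper form: A/B · C(k+1)/C(k) with A=k + 3, B=1, C=k**3 + 4*k**2 + 13*k/2 + 2.
f must satisfy (k + 3)·f(k+1) − (1)·f(k) = k**3 + 4*k**2 + 13*k/2 + 2.
d = 2 from the (1,0,3) case.
Match coefficients ⇒ f(k) = (2*k**2 - 1)/2.
R(k) = B(k−1)·f(k)/C(k) = (2*k**2 - 1)/(2*k**3 + 8*k**2 + 13*k + 4); s_k = R·t_k = (2*k**2 - 1)*factorial(k + 2).
Δs = (2*k**3 + 8*k**2 + 13*k + 4)*factorial(k + 2), as required.
Telescoping: Σ = s_(6) − s_(0) = 2862720 − (-2) = 2862722.

Σ = 2862722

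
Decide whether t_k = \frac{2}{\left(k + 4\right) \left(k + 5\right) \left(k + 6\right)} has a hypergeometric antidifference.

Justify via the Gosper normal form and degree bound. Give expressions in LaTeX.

r(k) = (k + 4)/(k + 7) after simplifying.
So A=k + 4 and B=k + 7, with C=1.
Key eq: (k + 4)·f(k+1) = (k + 6)·f(k) + (1).
Degrees (1,1,0) ⇒ d ≤ 2.
Solve for f: f(k) = k*(k + 9)/40 (degree 2 ≤ 2).
So s_k = (B(k−1)f/C)·t_k = (k*(k + 6)*(k + 9)/40)·t_k = k*(k + 9)/(20*(k + 4)*(k + 5)).
Check: Δs_k = 2/(k**3 + 15*k**2 + 74*k + 120). ✓

Yes. s_k = \frac{k \left(k + 9\right)}{20 \left(k + 4\right) \left(k + 5\right)}.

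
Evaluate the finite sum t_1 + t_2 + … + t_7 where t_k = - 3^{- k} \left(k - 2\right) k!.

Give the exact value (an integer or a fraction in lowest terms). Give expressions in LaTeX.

r(k) = (k**2 - 1)/(3*(k - 2)) after simplifying.
Normal form (A,B,C) = (k/3 + 1/3, 1, k - 2).
Need (k/3 + 1/3)·f(k+1) − (1)·f(k) = k - 2.
From deg A=1, deg B=0, deg C=1: d=0.
Coefficient equations give f(k) = 3.
Certificate R = B(k−1)f/C = 3/(k - 2) gives s_k = -3**(1 - k)*factorial(k).
Check: Δs_k = -(k - 2)*factorial(k)/3**k. ✓
Sum = s_(8) − s_(1); s_(8) = -4480/243, s_(1) = -1 ⇒ -4237/243.

Σ = -4237/243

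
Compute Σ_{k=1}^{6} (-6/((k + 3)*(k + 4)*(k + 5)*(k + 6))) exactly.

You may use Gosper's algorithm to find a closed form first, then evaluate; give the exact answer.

Σ = -1/66

t_(k+1)/t_k = (k + 3)/(k + 7).
Normal form (A,B,C) = (k + 3, k + 7, 1).
Set up (k + 3)·f(k+1) − (k + 6)·f(k) − (1) = 0.
Degrees (1,1,0) ⇒ d ≤ 3.
Match coefficients ⇒ f(k) = k*(k**2 + 12*k + 47)/180.
So s_k = (B(k−1)f/C)·t_k = (k*(k + 6)*(k**2 + 12*k + 47)/180)·t_k = k*(-k**2 - 12*k - 47)/(30*(k + 3)*(k + 4)*(k + 5)).
Verify: -6/(k**4 + 18*k**3 + 119*k**2 + 342*k + 360) matches t_k.
Telescoping: Σ = s_(7) − s_(1) = -7/220 − (-1/60) = -1/66.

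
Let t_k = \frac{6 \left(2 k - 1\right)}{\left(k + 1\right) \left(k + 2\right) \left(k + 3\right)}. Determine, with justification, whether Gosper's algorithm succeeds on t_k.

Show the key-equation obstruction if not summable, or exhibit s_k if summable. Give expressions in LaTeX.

Yes. s_k = \frac{3 k \left(k - 5\right)}{2 \left(k + 1\right) \left(k + 2\right)}.

Ratio r(k) = (k + 1)*(2*k + 1)/((k + 4)*(2*k - 1)).
Gosper form: A/B · C(k+1)/C(k) with A=k + 1, B=k + 4, C=k - 1/2.
Need (k + 1)·f(k+1) − (k + 3)·f(k) = k - 1/2.
d = 2 from the (1,1,1) case.
A polynomial solution: f(k) = k*(k - 5)/8.
Certificate R = B(k−1)f/C = k*(k - 5)*(k + 3)/(4*(2*k - 1)) gives s_k = 3*k*(k - 5)/(2*(k + 1)*(k + 2)).
Verify: 6*(2*k - 1)/(k**3 + 6*k**2 + 11*k + 6) matches t_k.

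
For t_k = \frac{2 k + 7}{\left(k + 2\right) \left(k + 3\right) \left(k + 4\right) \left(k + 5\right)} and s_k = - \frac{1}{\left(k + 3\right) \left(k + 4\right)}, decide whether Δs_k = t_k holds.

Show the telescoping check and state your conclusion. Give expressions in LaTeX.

s_(k+1) = -1/((k + 4)*(k + 5))
s_(k+1) − s_k = 2/(k**3 + 12*k**2 + 47*k + 60)
(s_(k+1) − s_k) − t_k = -3/(k**4 + 14*k**3 + 71*k**2 + 154*k + 120)

Invalid: residual - \frac{3}{k^{4} + 14 k^{3} + 71 k^{2} + 154 k + 120} ≠ 0.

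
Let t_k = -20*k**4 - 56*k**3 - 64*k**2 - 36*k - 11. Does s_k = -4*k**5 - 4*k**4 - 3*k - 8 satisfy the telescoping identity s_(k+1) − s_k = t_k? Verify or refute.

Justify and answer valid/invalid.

s_(k+1) = -3*k - 4*(k + 1)**5 - 4*(k + 1)**4 - 11
s_(k+1) − s_k = -20*k**4 - 56*k**3 - 64*k**2 - 36*k - 11
(s_(k+1) − s_k) − t_k = 0

Valid: the claim telescopes to t_k.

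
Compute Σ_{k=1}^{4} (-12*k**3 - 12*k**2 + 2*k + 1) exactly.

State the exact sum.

Σ = -1536

Step 1: r(k) = (12*k**3 + 48*k**2 + 58*k + 21)/(12*k**3 + 12*k**2 - 2*k - 1).
Take A(k)=1, B(k)=1, C(k)=k**3 + k**2 - k/6 - 1/12.
f must satisfy (1)·f(k+1) − (1)·f(k) = k**3 + k**2 - k/6 - 1/12.
d = 4 from the (0,0,3) case.
Solving with deg f ≤ 4: f(k) = k*(3*k**3 - 2*k**2 - 4*k + 2)/12.
So s_k = (B(k−1)f/C)·t_k = (k*(3*k**3 - 2*k**2 - 4*k + 2)/(12*k**3 + 12*k**2 - 2*k - 1))·t_k = k*(-3*k**3 + 2*k**2 + 4*k - 2).
Δs = -12*k**3 - 12*k**2 + 2*k + 1, as required.
Telescoping: Σ = s_(5) − s_(1) = -1535 − (1) = -1536.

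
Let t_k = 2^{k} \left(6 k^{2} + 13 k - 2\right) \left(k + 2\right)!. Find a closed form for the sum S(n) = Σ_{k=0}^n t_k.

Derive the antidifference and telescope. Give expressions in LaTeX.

r(k) = 2*(6*k**3 + 43*k**2 + 92*k + 51)/(6*k**2 + 13*k - 2) after simplifying.
Factor: A=2*k + 6; B=1; C=k**2 + 13*k/6 - 1/3.
f must satisfy (2*k + 6)·f(k+1) − (1)·f(k) = k**2 + 13*k/6 - 1/3.
d = 1 from the (1,0,2) case.
Match coefficients ⇒ f(k) = (3*k - 4)/6.
Certificate R = B(k−1)f/C = (3*k - 4)/(6*k**2 + 13*k - 2) gives s_k = 2**k*(3*k - 4)*factorial(k + 2).
Verify: 2**k*(6*k**2 + 13*k - 2)*factorial(k + 2) matches t_k.
s_(n+1) = 2**(n + 1)*(3*n - 1)*factorial(n + 3) and s_(0) = -8, so S(n) = 6*2**n*n*factorial(n + 3) - 2*2**n*factorial(n + 3) + 8.

S(n) = 6 \cdot 2^{n} n \left(n + 3\right)! - 2 \cdot 2^{n} \left(n + 3\right)! + 8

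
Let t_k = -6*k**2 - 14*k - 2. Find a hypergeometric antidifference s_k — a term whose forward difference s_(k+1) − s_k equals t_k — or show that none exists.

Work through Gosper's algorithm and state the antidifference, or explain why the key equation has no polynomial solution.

s_k = 2*k*(-k**2 - 2*k + 2)

Compute t_(k+1)/t_k: get (3*k**2 + 13*k + 11)/(3*k**2 + 7*k + 1).
Normal form (A,B,C) = (1, 1, k**2 + 7*k/3 + 1/3).
f must satisfy (1)·f(k+1) − (1)·f(k) = k**2 + 7*k/3 + 1/3.
Degrees (0,0,2) ⇒ d ≤ 3.
Solving with deg f ≤ 3: f(k) = k*(k**2 + 2*k - 2)/3.
So s_k = (B(k−1)f/C)·t_k = (k*(k**2 + 2*k - 2)/(3*k**2 + 7*k + 1))·t_k = 2*k*(-k**2 - 2*k + 2).
Check: Δs_k = -6*k**2 - 14*k - 2. ✓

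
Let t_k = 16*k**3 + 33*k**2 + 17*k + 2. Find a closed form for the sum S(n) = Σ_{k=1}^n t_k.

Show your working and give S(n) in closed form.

S(n) = n*(4*n**3 + 19*n**2 + 29*n + 16)

Compute t_(k+1)/t_k: get (16*k**3 + 81*k**2 + 131*k + 68)/(16*k**3 + 33*k**2 + 17*k + 2).
A = 1, B = 1, C = k**3 + 33*k**2/16 + 17*k/16 + 1/8.
Need (1)·f(k+1) − (1)·f(k) = k**3 + 33*k**2/16 + 17*k/16 + 1/8.
deg f ≤ 4 (via 0,0,3).
Solve for f: f(k) = k*(4*k**3 + 3*k**2 - 4*k - 1)/16 (degree 4 ≤ 4).
Get s_k = R·t_k = k*(4*k**3 + 3*k**2 - 4*k - 1) with R(k) = B(k−1)f(k)/C(k) = k*(4*k**3 + 3*k**2 - 4*k - 1)/(16*k**3 + 33*k**2 + 17*k + 2).
Δs = 16*k**3 + 33*k**2 + 17*k + 2, as required.
s_(n+1) = 4*n**4 + 19*n**3 + 29*n**2 + 16*n + 2 and s_(1) = 2, so S(n) = n*(4*n**3 + 19*n**2 + 29*n + 16).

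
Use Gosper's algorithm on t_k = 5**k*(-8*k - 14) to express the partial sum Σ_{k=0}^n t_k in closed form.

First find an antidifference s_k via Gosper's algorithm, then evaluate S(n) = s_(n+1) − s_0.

S(n) = -10*5**n*n - 15*5**n + 1

r(k) = 5*(4*k + 11)/(4*k + 7) after simplifying.
Factor: A=5; B=1; C=k + 7/4.
Need (5)·f(k+1) − (1)·f(k) = k + 7/4.
Degrees (0,0,1) ⇒ d ≤ 1.
Match coefficients ⇒ f(k) = (2*k + 1)/8.
So s_k = (B(k−1)f/C)·t_k = ((2*k + 1)/(2*(4*k + 7)))·t_k = 5**k*(-2*k - 1).
s_(k+1) − s_k = 5**k*(-8*k - 14) = t_k.
Σ_(k=0)^n t_k = s_(n+1) − s_(0) = (5**(n + 1)*(-2*n - 3)) − (-1), i.e. -10*5**n*n - 15*5**n + 1.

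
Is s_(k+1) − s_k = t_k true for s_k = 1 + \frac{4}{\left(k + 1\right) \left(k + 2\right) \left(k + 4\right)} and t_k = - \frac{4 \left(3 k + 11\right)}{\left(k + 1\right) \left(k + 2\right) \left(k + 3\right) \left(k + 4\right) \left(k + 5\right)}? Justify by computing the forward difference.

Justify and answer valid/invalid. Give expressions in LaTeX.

s_(k+1) = 1 + 4/((k + 2)*(k + 3)*(k + 5))
s_(k+1) − s_k = 4*(-3*k - 11)/(k**5 + 15*k**4 + 85*k**3 + 225*k**2 + 274*k + 120)
(s_(k+1) − s_k) − t_k = 0

valid (s_(k+1) − s_k reduces to t_k)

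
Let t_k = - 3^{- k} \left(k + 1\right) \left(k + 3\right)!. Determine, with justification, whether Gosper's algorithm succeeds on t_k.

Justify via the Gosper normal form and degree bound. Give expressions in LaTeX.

Yes. s_k = - 3^{1 - k} \left(k + 3\right)!.

Compute t_(k+1)/t_k: get (k + 2)*(k + 4)/(3*(k + 1)).
Gosper form: A/B · C(k+1)/C(k) with A=k/3 + 4/3, B=1, C=k + 1.
Key eq: (k/3 + 4/3)·f(k+1) = (1)·f(k) + (k + 1).
Degrees (1,0,1) ⇒ d ≤ 0.
Coefficient equations give f(k) = 3.
Then R = B(k−1)f/C = 3/(k + 1), so s_k = R(k)·t_k = -3**(1 - k)*factorial(k + 3).
Check: Δs_k = -(k + 1)*factorial(k + 3)/3**k. ✓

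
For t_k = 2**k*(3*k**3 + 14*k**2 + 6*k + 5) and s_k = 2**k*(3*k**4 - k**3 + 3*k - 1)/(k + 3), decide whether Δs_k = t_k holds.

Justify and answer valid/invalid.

Invalid: residual 2**(k + 1)*(-3*k**4 - 20*k**3 - 52*k**2 - 19*k - 16)/(k**2 + 7*k + 12) ≠ 0.

s_(k+1) = 2**(k + 1)*(3*k + 3*(k + 1)**4 - (k + 1)**3 + 2)/(k + 4)
s_(k+1) − s_k = 2**k*(3*k**5 + 29*k**4 + 100*k**3 + 111*k**2 + 69*k + 28)/(k**2 + 7*k + 12)
(s_(k+1) − s_k) − t_k = 2**(k + 1)*(-3*k**4 - 20*k**3 - 52*k**2 - 19*k - 16)/(k**2 + 7*k + 12)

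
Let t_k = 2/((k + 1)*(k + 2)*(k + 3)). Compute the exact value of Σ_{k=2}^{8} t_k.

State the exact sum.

Ratio r(k) = (k + 1)/(k + 4).
So A=k + 1 and B=k + 4, with C=1.
f must satisfy (k + 1)·f(k+1) − (k + 3)·f(k) = 1.
d = 2 from the (1,1,0) case.
Solve for f: f(k) = k*(k + 3)/4 (degree 2 ≤ 2).
Then R = B(k−1)f/C = k*(k + 3)**2/4, so s_k = R(k)·t_k = k*(k + 3)/(2*(k + 1)*(k + 2)).
s_(k+1) − s_k = 2/(k**3 + 6*k**2 + 11*k + 6) = t_k.
Evaluate s at k=9 and k=2: 27/55 and 5/12; difference 49/660.

Σ = 49/660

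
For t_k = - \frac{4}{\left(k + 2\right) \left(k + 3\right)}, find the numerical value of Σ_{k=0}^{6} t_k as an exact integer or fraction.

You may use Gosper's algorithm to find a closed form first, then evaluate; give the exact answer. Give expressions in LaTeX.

Σ = -14/9

r(k) = (k + 2)/(k + 4) after simplifying.
Gosper form: A/B · C(k+1)/C(k) with A=k + 2, B=k + 4, C=1.
Key eq: (k + 2)·f(k+1) = (k + 3)·f(k) + (1).
deg f ≤ 1 (via 1,1,0).
Solving with deg f ≤ 1: f(k) = k/2.
So s_k = (B(k−1)f/C)·t_k = (k*(k + 3)/2)·t_k = -2*k/(k + 2).
Δs = -4/(k**2 + 5*k + 6), as required.
Telescoping: Σ = s_(7) − s_(0) = -14/9 − (0) = -14/9.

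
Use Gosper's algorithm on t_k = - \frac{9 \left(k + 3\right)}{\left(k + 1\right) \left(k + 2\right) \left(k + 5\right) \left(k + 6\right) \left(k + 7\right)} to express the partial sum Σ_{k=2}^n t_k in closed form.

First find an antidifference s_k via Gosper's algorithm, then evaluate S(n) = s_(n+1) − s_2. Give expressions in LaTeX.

S(n) = \frac{- n^{3} - 15 n^{2} - 68 n + 84}{56 \left(n^{3} + 15 n^{2} + 68 n + 84\right)}

Step 1: r(k) = (k + 1)*(k + 4)*(k + 5)/((k + 3)**2*(k + 8)).
Factor: A=k + 1; B=k + 8; C=k**3 + 10*k**2 + 33*k + 36.
Key eq: (k + 1)·f(k+1) = (k + 7)·f(k) + (k**3 + 10*k**2 + 33*k + 36).
d = 6 from the (1,1,3) case.
A polynomial solution: f(k) = k*(k + 2)*(k + 3)*(k + 4)*(k**2 + 12*k + 41)/90.
Then R = B(k−1)f/C = k*(k + 2)*(k + 7)*(k**2 + 12*k + 41)/(90*(k + 3)), so s_k = R(k)·t_k = k*(-k**2 - 12*k - 41)/(10*(k**3 + 12*k**2 + 41*k + 30)).
Check: Δs_k = 9*(-k - 3)/(k**5 + 21*k**4 + 163*k**3 + 567*k**2 + 844*k + 420). ✓
Evaluate: s_(n+1) = (-n**3 - 15*n**2 - 68*n - 54)/(10*(n**3 + 15*n**2 + 68*n + 84)); subtract s_(2) = -23/280 ⇒ S(n) = (-n**3 - 15*n**2 - 68*n + 84)/(56*(n**3 + 15*n**2 + 68*n + 84)).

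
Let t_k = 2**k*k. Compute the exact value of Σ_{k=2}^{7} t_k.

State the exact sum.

r(k) = 2 + 2/k after simplifying.
Gosper form: A/B · C(k+1)/C(k) with A=2, B=1, C=k.
Solve (2)·f(k+1) − (1)·f(k) = k.
Bound: deg f ≤ 1.
Solve for f: f(k) = k - 2 (degree 1 ≤ 1).
R(k) = B(k−1)·f(k)/C(k) = (k - 2)/k; s_k = R·t_k = 2**k*(k - 2).
Check: Δs_k = 2**k*k. ✓
Sum = s_(8) − s_(2); s_(8) = 1536, s_(2) = 0 ⇒ 1536.

Σ = 1536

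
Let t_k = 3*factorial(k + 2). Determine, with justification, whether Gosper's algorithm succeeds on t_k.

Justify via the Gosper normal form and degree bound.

No. Not Gosper-summable.

r(k) = k + 3 after simplifying.
Normal form (A,B,C) = (k + 3, 1, 1).
f must satisfy (k + 3)·f(k+1) − (1)·f(k) = 1.
From deg A=1, deg B=0, deg C=0: d=-1.
Bound -1 < 0, so the key equation has no polynomial solution.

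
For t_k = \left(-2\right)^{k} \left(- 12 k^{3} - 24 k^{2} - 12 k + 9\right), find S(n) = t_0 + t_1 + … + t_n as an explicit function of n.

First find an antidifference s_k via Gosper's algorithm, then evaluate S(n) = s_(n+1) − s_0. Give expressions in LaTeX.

S(n) = - 8 \left(-2\right)^{n} n^{3} - 24 \left(-2\right)^{n} n^{2} - 16 \left(-2\right)^{n} n + 6 \left(-2\right)^{n} + 3

The ratio is 2*(-4*k**3 - 20*k**2 - 32*k - 13)/(4*k**3 + 8*k**2 + 4*k - 3).
Factor: A=-2; B=1; C=k**3 + 2*k**2 + k - 3/4.
Set up (-2)·f(k+1) − (1)·f(k) − (k**3 + 2*k**2 + k - 3/4) = 0.
d = 3 from the (0,0,3) case.
Solving with deg f ≤ 3: f(k) = -(4*k**3 - 4*k - 3)/12.
Certificate R = B(k−1)f/C = -(4*k**3 - 4*k - 3)/(3*(4*k**3 + 8*k**2 + 4*k - 3)) gives s_k = (-2)**k*(4*k**3 - 4*k - 3).
Check: Δs_k = (-2)**k*(-4*k**3 + 12*k - 8*(k + 1)**3 + 17). ✓
Evaluate: s_(n+1) = (-2)**(n + 1)*(4*n**3 + 12*n**2 + 8*n - 3); subtract s_(0) = -3 ⇒ S(n) = -8*(-2)**n*n**3 - 24*(-2)**n*n**2 - 16*(-2)**n*n + 6*(-2)**n + 3.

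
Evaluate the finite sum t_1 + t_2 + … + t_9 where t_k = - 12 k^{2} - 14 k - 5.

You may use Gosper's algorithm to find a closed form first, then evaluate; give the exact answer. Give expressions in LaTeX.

The ratio is (12*k**2 + 38*k + 31)/(12*k**2 + 14*k + 5).
Normal form (A,B,C) = (1, 1, k**2 + 7*k/6 + 5/12).
f must satisfy (1)·f(k+1) − (1)·f(k) = k**2 + 7*k/6 + 5/12.
Bound: deg f ≤ 3.
Match coefficients ⇒ f(k) = k**2*(4*k + 1)/12.
R(k) = B(k−1)·f(k)/C(k) = k**2*(4*k + 1)/(12*k**2 + 14*k + 5); s_k = R·t_k = k**2*(-4*k - 1).
Δs = -12*k**2 - 14*k - 5, as required.
Σ_(k=1)^(9) t_k = s_(10) − s_(1) = -4100 − (-5) = -4095.

Σ = -4095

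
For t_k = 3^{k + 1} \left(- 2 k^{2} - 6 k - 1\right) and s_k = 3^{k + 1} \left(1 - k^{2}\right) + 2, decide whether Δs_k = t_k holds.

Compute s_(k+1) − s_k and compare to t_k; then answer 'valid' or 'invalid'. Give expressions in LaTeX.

s_(k+1) = 3**(k + 2)*(1 - (k + 1)**2) + 2
s_(k+1) − s_k = 3**(k + 1)*(k**2 - 3*(k + 1)**2 + 2)
(s_(k+1) − s_k) − t_k = 0

valid; difference matches t_k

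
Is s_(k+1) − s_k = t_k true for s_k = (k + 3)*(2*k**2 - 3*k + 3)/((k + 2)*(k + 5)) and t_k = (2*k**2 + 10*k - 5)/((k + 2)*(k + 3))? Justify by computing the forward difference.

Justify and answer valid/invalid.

s_(k+1) = -(k + 4)*(3*k - 2*(k + 1)**2)/((k + 3)*(k + 6))
s_(k+1) − s_k = (2*k**4 + 32*k**3 + 131*k**2 + 143*k - 82)/(k**4 + 16*k**3 + 91*k**2 + 216*k + 180)
(s_(k+1) − s_k) − t_k = 34*(-k**2 - 3*k + 2)/(k**4 + 16*k**3 + 91*k**2 + 216*k + 180)

Invalid: residual 34*(-k**2 - 3*k + 2)/(k**4 + 16*k**3 + 91*k**2 + 216*k + 180) ≠ 0.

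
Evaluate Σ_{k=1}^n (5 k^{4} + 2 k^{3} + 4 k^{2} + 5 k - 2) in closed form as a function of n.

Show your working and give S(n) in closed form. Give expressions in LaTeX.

S(n) = n \left(n^{4} + 3 n^{3} + 4 n^{2} + 5 n + 1\right)

Ratio r(k) = (5*k**4 + 22*k**3 + 40*k**2 + 39*k + 14)/(5*k**4 + 2*k**3 + 4*k**2 + 5*k - 2).
Take A(k)=1, B(k)=1, C(k)=k**4 + 2*k**3/5 + 4*k**2/5 + k - 2/5.
f must satisfy (1)·f(k+1) − (1)·f(k) = k**4 + 2*k**3/5 + 4*k**2/5 + k - 2/5.
d = 5 from the (0,0,4) case.
Coefficient equations give f(k) = k*(k + 1)*(k**3 - 3*k**2 + 5*k - 4)/5.
Get s_k = R·t_k = k*(k**4 - 2*k**3 + 2*k**2 + k - 4) with R(k) = B(k−1)f(k)/C(k) = k*(k**3 - 3*k**2 + 5*k - 4)/(5*k**3 - 3*k**2 + 7*k - 2).
s_(k+1) − s_k = 5*k**4 + 2*k**3 + 4*k**2 + 5*k - 2 = t_k.
Σ_(k=1)^n t_k = s_(n+1) − s_(1) = (n**5 + 3*n**4 + 4*n**3 + 5*n**2 + n - 2) − (-2), i.e. n*(n**4 + 3*n**3 + 4*n**2 + 5*n + 1).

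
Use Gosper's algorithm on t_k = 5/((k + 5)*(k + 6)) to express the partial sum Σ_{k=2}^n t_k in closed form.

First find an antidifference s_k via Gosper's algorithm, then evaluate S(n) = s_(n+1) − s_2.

The ratio is (k + 5)/(k + 7).
A = k + 5, B = k + 7, C = 1.
Set up (k + 5)·f(k+1) − (k + 6)·f(k) − (1) = 0.
Bound: deg f ≤ 1.
Solving with deg f ≤ 1: f(k) = k/5.
Then R = B(k−1)f/C = k*(k + 6)/5, so s_k = R(k)·t_k = k/(k + 5).
Verify: 5/(k**2 + 11*k + 30) matches t_k.
Telescope: S(n) = s_(n+1) − s_(2) = (n + 1)/(n + 6) − (2/7) = 5*(n - 1)/(7*(n + 6)).

S(n) = 5*(n - 1)/(7*(n + 6))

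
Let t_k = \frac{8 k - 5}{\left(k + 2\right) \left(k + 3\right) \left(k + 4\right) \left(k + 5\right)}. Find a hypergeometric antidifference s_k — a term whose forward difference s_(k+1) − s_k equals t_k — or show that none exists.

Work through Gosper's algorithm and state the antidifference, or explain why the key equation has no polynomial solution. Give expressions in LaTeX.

s_k = \frac{k \left(k^{2} + 9 k - 70\right)}{24 \left(k + 2\right) \left(k + 3\right) \left(k + 4\right)}

The ratio is (k + 2)*(8*k + 3)/((k + 6)*(8*k - 5)).
Factor: A=k + 2; B=k + 6; C=k - 5/8.
Key eq: (k + 2)·f(k+1) = (k + 5)·f(k) + (k - 5/8).
d = 3 from the (1,1,1) case.
Solve for f: f(k) = k*(k - 5)*(k + 14)/192 (degree 3 ≤ 3).
Then R = B(k−1)f/C = k*(k - 5)*(k + 5)*(k + 14)/(24*(8*k - 5)), so s_k = R(k)·t_k = k*(k**2 + 9*k - 70)/(24*(k + 2)*(k + 3)*(k + 4)).
Check: Δs_k = (8*k - 5)/(k**4 + 14*k**3 + 71*k**2 + 154*k + 120). ✓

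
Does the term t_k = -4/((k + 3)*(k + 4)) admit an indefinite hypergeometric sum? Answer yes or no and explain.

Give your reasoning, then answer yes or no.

Yes. s_k = -4*k/(3*k + 9).

Ratio r(k) = (k + 3)/(k + 5).
Factor: A=k + 3; B=k + 5; C=1.
Key eq: (k + 3)·f(k+1) = (k + 4)·f(k) + (1).
d = 1 from the (1,1,0) case.
Solve for f: f(k) = k/3 (degree 1 ≤ 1).
So s_k = (B(k−1)f/C)·t_k = (k*(k + 4)/3)·t_k = -4*k/(3*k + 9).
Verify: -4/(k**2 + 7*k + 12) matches t_k.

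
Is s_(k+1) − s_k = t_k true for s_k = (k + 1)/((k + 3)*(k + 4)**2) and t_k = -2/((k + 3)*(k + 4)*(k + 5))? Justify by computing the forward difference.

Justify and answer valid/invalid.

s_(k+1) = (k + 2)/((k + 4)*(k + 5)**2)
s_(k+1) − s_k = (-(k + 1)*(k + 5)**2 + (k + 2)*(k + 3)*(k + 4))/((k + 3)*(k + 4)**2*(k + 5)**2)
(s_(k+1) − s_k) − t_k = 3*(3*k + 13)/(k**5 + 21*k**4 + 175*k**3 + 723*k**2 + 1480*k + 1200)

Invalid: residual 3*(3*k + 13)/(k**5 + 21*k**4 + 175*k**3 + 723*k**2 + 1480*k + 1200) ≠ 0.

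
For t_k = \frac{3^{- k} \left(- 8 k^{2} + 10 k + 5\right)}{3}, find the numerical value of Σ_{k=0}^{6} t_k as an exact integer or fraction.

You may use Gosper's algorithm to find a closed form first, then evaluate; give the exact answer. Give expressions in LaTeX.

Σ = 2375/2187

Step 1: r(k) = (8*k**2 + 6*k - 7)/(3*(8*k**2 - 10*k - 5)).
So A=1/3 and B=1, with C=k**2 - 5*k/4 - 5/8.
f must satisfy (1/3)·f(k+1) − (1)·f(k) = k**2 - 5*k/4 - 5/8.
From deg A=0, deg B=0, deg C=2: d=2.
Match coefficients ⇒ f(k) = -3*(4*k**2 - k - 1)/8.
Certificate R = B(k−1)f/C = -3*(4*k**2 - k - 1)/(8*k**2 - 10*k - 5) gives s_k = (4*k**2 - k - 1)/3**k.
Check: Δs_k = (-8*k**2 + 10*k + 5)/(3*3**k). ✓
Σ_(k=0)^(6) t_k = s_(7) − s_(0) = 188/2187 − (-1) = 2375/2187.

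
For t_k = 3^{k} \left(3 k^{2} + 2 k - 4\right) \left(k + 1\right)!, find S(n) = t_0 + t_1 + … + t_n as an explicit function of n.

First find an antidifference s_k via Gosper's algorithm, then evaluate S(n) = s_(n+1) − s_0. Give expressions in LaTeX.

r(k) = 3*(3*k**3 + 14*k**2 + 17*k + 2)/(3*k**2 + 2*k - 4) after simplifying.
Normal form (A,B,C) = (3*k + 6, 1, k**2 + 2*k/3 - 4/3).
Solve (3*k + 6)·f(k+1) − (1)·f(k) = k**2 + 2*k/3 - 4/3.
Degrees (1,0,2) ⇒ d ≤ 1.
Match coefficients ⇒ f(k) = (k - 2)/3.
Get s_k = R·t_k = 3**k*(k - 2)*factorial(k + 1) with R(k) = B(k−1)f(k)/C(k) = (k - 2)/(3*k**2 + 2*k - 4).
Δs = 3**k*(3*k**2 + 2*k - 4)*factorial(k + 1), as required.
Σ_(k=0)^n t_k = s_(n+1) − s_(0) = (3**(n + 1)*(n - 1)*factorial(n + 2)) − (-2), i.e. 3*3**n*n*factorial(n + 2) - 3*3**n*factorial(n + 2) + 2.

S(n) = 3 \cdot 3^{n} n \left(n + 2\right)! - 3 \cdot 3^{n} \left(n + 2\right)! + 2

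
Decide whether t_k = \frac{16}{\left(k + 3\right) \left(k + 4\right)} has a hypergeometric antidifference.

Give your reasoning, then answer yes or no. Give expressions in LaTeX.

Yes. s_k = \frac{16 k}{3 \left(k + 3\right)}.

Step 1: r(k) = (k + 3)/(k + 5).
Factor: A=k + 3; B=k + 5; C=1.
Need (k + 3)·f(k+1) − (k + 4)·f(k) = 1.
Degrees (1,1,0) ⇒ d ≤ 1.
Solving with deg f ≤ 1: f(k) = k/3.
R(k) = B(k−1)·f(k)/C(k) = k*(k + 4)/3; s_k = R·t_k = 16*k/(3*(k + 3)).
Verify: 16/(k**2 + 7*k + 12) matches t_k.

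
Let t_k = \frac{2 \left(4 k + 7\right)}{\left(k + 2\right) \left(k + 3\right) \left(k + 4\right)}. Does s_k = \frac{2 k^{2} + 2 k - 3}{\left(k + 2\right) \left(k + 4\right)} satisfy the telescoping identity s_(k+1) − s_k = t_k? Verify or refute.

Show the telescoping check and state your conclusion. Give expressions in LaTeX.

s_(k+1) = (2*k + 2*(k + 1)**2 - 1)/((k + 3)*(k + 5))
s_(k+1) − s_k = (10*k**2 + 48*k + 53)/(k**4 + 14*k**3 + 71*k**2 + 154*k + 120)
(s_(k+1) − s_k) − t_k = (2*k**2 - 6*k - 17)/(k**4 + 14*k**3 + 71*k**2 + 154*k + 120)

Invalid: residual \frac{2 k^{2} - 6 k - 17}{k^{4} + 14 k^{3} + 71 k^{2} + 154 k + 120} ≠ 0.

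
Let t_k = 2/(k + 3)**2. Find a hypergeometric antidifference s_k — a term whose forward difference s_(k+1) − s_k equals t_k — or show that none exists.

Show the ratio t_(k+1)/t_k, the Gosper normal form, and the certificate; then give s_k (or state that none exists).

no hypergeometric antidifference exists

The ratio is (k + 3)**2/(k + 4)**2.
So A=k**2 + 6*k + 9 and B=k**2 + 8*k + 16, with C=1.
Key eq: (k**2 + 6*k + 9)·f(k+1) = (k**2 + 6*k + 9)·f(k) + (1).
Bound: deg f ≤ 0.
Put f(k) = c0: A·f(k+1) − B(k−1)·f(k) − C = -1; need -1 = 0 — inconsistent ⇒ no f, not summable.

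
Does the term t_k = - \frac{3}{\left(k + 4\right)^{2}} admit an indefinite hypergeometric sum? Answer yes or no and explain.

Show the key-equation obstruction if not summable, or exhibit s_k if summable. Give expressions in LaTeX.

Compute t_(k+1)/t_k: get (k + 4)**2/(k + 5)**2.
Normal form (A,B,C) = (k**2 + 8*k + 16, k**2 + 10*k + 25, 1).
Solve (k**2 + 8*k + 16)·f(k+1) − (k**2 + 8*k + 16)·f(k) = 1.
deg f ≤ 0 (via 2,2,0).
Put f(k) = c0: A·f(k+1) − B(k−1)·f(k) − C = -1; need -1 = 0 — inconsistent ⇒ no f, not summable.

No — the linear system for f has no solution.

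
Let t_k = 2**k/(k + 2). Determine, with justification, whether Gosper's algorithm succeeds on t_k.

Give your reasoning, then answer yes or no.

t_(k+1)/t_k = 2*(k + 2)/(k + 3).
A = 2*k + 4, B = k + 3, C = 1.
Set up (2*k + 4)·f(k+1) − (k + 2)·f(k) − (1) = 0.
From deg A=1, deg B=1, deg C=0: d=-1.
Bound -1 < 0, so the key equation has no polynomial solution.

No — t_k has no hypergeometric antidifference.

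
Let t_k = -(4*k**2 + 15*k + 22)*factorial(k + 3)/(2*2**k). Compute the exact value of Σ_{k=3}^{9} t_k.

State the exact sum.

Σ = -261484875

Ratio r(k) = (k + 4)*(15*k + 4*(k + 1)**2 + 37)/(2*(4*k**2 + 15*k + 22)).
Normal form (A,B,C) = (k/2 + 2, 1, k**2 + 15*k/4 + 11/2).
f must satisfy (k/2 + 2)·f(k+1) − (1)·f(k) = k**2 + 15*k/4 + 11/2.
Degrees (1,0,2) ⇒ d ≤ 1.
Solve for f: f(k) = (4*k + 3)/2 (degree 1 ≤ 1).
R(k) = B(k−1)·f(k)/C(k) = 2*(4*k + 3)/(4*k**2 + 15*k + 22); s_k = R·t_k = -(4*k + 3)*factorial(k + 3)/2**k.
s_(k+1) − s_k = -(4*k**2 + 15*k + 22)*factorial(k + 3)/(2*2**k) = t_k.
Evaluate s at k=10 and k=3: -261486225 and -1350; difference -261484875.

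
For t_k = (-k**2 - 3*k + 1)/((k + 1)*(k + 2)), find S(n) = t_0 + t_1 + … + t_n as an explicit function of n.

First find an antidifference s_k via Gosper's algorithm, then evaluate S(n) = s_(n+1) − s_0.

r(k) = (k + 1)*(3*k + (k + 1)**2 + 2)/((k + 3)*(k**2 + 3*k - 1)) after simplifying.
Normal form (A,B,C) = (k + 1, k + 3, k**2 + 3*k - 1).
Set up (k + 1)·f(k+1) − (k + 2)·f(k) − (k**2 + 3*k - 1) = 0.
From deg A=1, deg B=1, deg C=2: d=2.
A polynomial solution: f(k) = k*(k - 2).
Get s_k = R·t_k = k*(2 - k)/(k + 1) with R(k) = B(k−1)f(k)/C(k) = k*(k - 2)*(k + 2)/(k**2 + 3*k - 1).
Δs = (-k**2 - 3*k + 1)/(k**2 + 3*k + 2), as required.
Evaluate: s_(n+1) = (1 - n**2)/(n + 2); subtract s_(0) = 0 ⇒ S(n) = (1 - n**2)/(n + 2).

S(n) = (1 - n**2)/(n + 2)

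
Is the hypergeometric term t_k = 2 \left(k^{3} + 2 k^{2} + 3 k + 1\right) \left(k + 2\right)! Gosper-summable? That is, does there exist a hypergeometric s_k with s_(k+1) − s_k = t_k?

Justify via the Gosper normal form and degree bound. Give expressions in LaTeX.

Yes. s_k = 2 \left(k^{2} - 2 k + 2\right) \left(k + 2\right)!.

Compute t_(k+1)/t_k: get (k**4 + 8*k**3 + 25*k**2 + 37*k + 21)/(k**3 + 2*k**2 + 3*k + 1).
Take A(k)=k + 3, B(k)=1, C(k)=k**3 + 2*k**2 + 3*k + 1.
Need (k + 3)·f(k+1) − (1)·f(k) = k**3 + 2*k**2 + 3*k + 1.
From deg A=1, deg B=0, deg C=3: d=2.
Solving with deg f ≤ 2: f(k) = k**2 - 2*k + 2.
So s_k = (B(k−1)f/C)·t_k = ((k**2 - 2*k + 2)/(k**3 + 2*k**2 + 3*k + 1))·t_k = 2*(k**2 - 2*k + 2)*factorial(k + 2).
Check: Δs_k = 2*(k**3 + 2*k**2 + 3*k + 1)*factorial(k + 2). ✓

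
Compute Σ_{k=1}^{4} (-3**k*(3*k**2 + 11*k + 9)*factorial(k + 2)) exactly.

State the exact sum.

Σ = -6123582

Step 1: r(k) = 3*(3*k**3 + 26*k**2 + 74*k + 69)/(3*k**2 + 11*k + 9).
So A=3*k + 9 and B=1, with C=k**2 + 11*k/3 + 3.
Need (3*k + 9)·f(k+1) − (1)·f(k) = k**2 + 11*k/3 + 3.
Degrees (1,0,2) ⇒ d ≤ 1.
Solving with deg f ≤ 1: f(k) = k/3.
Then R = B(k−1)f/C = k/(3*k**2 + 11*k + 9), so s_k = R(k)·t_k = -3**k*k*factorial(k + 2).
Δs = -3**k*(3*k**2 + 11*k + 9)*factorial(k + 2), as required.
Telescoping: Σ = s_(5) − s_(1) = -6123600 − (-18) = -6123582.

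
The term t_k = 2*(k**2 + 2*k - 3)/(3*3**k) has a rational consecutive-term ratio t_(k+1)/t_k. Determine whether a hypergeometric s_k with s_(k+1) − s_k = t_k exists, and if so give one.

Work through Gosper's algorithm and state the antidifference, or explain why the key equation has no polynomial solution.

The ratio is k*(k + 4)/(3*(k**2 + 2*k - 3)).
Take A(k)=1/3, B(k)=1, C(k)=k**2 + 2*k - 3.
Key eq: (1/3)·f(k+1) = (1)·f(k) + (k**2 + 2*k - 3).
deg f ≤ 2 (via 0,0,2).
Solve for f: f(k) = -3*(k**2 + 3*k - 1)/2 (degree 2 ≤ 2).
So s_k = (B(k−1)f/C)·t_k = (-3*(k**2 + 3*k - 1)/(2*(k - 1)*(k + 3)))·t_k = (-k**2 - 3*k + 1)/3**k.
Verify: 2*(k**2 + 2*k - 3)/(3*3**k) matches t_k.

s_k = (-k**2 - 3*k + 1)/3**k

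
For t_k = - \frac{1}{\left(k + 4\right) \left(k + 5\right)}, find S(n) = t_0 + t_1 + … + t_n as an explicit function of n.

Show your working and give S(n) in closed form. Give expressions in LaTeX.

t_(k+1)/t_k = (k + 4)/(k + 6).
Factor: A=k + 4; B=k + 6; C=1.
Solve (k + 4)·f(k+1) − (k + 5)·f(k) = 1.
d = 1 from the (1,1,0) case.
Match coefficients ⇒ f(k) = k/4.
Get s_k = R·t_k = -k/(4*k + 16) with R(k) = B(k−1)f(k)/C(k) = k*(k + 5)/4.
Check: Δs_k = -1/(k**2 + 9*k + 20). ✓
Σ_(k=0)^n t_k = s_(n+1) − s_(0) = ((-n - 1)/(4*(n + 5))) − (0), i.e. (-n - 1)/(4*(n + 5)).

S(n) = \frac{- n - 1}{4 \left(n + 5\right)}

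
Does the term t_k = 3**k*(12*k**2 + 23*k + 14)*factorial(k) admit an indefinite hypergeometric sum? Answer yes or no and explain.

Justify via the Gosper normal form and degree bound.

Compute t_(k+1)/t_k: get 3*(12*k**3 + 59*k**2 + 96*k + 49)/(12*k**2 + 23*k + 14).
A = 3*k + 3, B = 1, C = k**2 + 23*k/12 + 7/6.
Set up (3*k + 3)·f(k+1) − (1)·f(k) − (k**2 + 23*k/12 + 7/6) = 0.
d = 1 from the (1,0,2) case.
Match coefficients ⇒ f(k) = (4*k + 1)/12.
Certificate R = B(k−1)f/C = (4*k + 1)/(12*k**2 + 23*k + 14) gives s_k = 3**k*(4*k + 1)*factorial(k).
s_(k+1) − s_k = 3**k*(12*k**2 + 23*k + 14)*factorial(k) = t_k.

Yes. s_k = 3**k*(4*k + 1)*factorial(k).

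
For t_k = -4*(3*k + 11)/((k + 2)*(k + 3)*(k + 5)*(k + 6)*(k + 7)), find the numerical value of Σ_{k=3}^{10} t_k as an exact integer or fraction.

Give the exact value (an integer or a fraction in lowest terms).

Σ = -397/39780

The ratio is (k + 2)*(k + 5)*(3*k + 14)/((k + 4)*(k + 8)*(3*k + 11)).
Take A(k)=k + 2, B(k)=k + 8, C(k)=k**2 + 23*k/3 + 44/3.
Need (k + 2)·f(k+1) − (k + 7)·f(k) = k**2 + 23*k/3 + 44/3.
deg f ≤ 5 (via 1,1,2).
A polynomial solution: f(k) = k*(k + 3)*(k + 4)*(k**2 + 13*k + 52)/180.
Get s_k = R·t_k = k*(-k**2 - 13*k - 52)/(15*(k**3 + 13*k**2 + 52*k + 60)) with R(k) = B(k−1)f(k)/C(k) = k*(k + 3)*(k + 7)*(k**2 + 13*k + 52)/(60*(3*k + 11)).
Verify: 4*(-3*k - 11)/(k**5 + 23*k**4 + 203*k**3 + 853*k**2 + 1692*k + 1260) matches t_k.
Evaluate s at k=11 and k=3: -869/13260 and -1/18; difference -397/39780.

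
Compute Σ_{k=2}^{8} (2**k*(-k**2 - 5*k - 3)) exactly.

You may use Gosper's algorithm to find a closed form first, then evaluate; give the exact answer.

Σ = -45548

r(k) = 2*(k**2 + 7*k + 9)/(k**2 + 5*k + 3) after simplifying.
So A=2 and B=1, with C=k**2 + 5*k + 3.
Set up (2)·f(k+1) − (1)·f(k) − (k**2 + 5*k + 3) = 0.
From deg A=0, deg B=0, deg C=2: d=2.
Solve for f: f(k) = k**2 + k - 1 (degree 2 ≤ 2).
Get s_k = R·t_k = 2**k*(-k**2 - k + 1) with R(k) = B(k−1)f(k)/C(k) = (k**2 + k - 1)/(k**2 + 5*k + 3).
Check: Δs_k = 2**k*(-k**2 - 5*k - 3). ✓
Σ_(k=2)^(8) t_k = s_(9) − s_(2) = -45568 − (-20) = -45548.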